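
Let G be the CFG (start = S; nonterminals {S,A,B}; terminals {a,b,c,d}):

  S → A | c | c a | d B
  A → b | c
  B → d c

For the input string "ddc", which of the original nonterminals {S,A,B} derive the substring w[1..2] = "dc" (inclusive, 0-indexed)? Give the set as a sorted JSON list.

CNF form of G:
  S -> T0 B | T1 T2 | b | c
  A -> b | c
  B -> T0 T1
  T0 -> d
  T1 -> c
  T2 -> a

CYK table (by increasing span), restricted to cells inside w[1..2]:
  T[1,1] 'd' = {T0}  orig:{}
  T[2,2] 'c' = {A,S,T1}  orig:{A,S}
  T[1,2] 'dc' = {B}

Original NTs in T[1,2] deriving "dc": ["B"]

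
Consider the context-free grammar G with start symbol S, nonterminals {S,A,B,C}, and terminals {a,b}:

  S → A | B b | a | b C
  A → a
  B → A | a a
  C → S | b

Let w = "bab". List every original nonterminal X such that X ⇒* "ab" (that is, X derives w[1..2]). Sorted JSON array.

CNF form of G:
  S -> B T1 | T1 C | a
  A -> a
  B -> T0 T0 | a
  C -> B T1 | T1 C | a | b
  T0 -> a
  T1 -> b

Fill CYK table bottom-up — only the sub-triangle for w[1..2]:
  T[1,1] 'a' = {A,B,C,S,T0}  orig:{A,B,C,S}
  T[2,2] 'b' = {C,T1}  orig:{C}
  T[1,2] 'ab' = {C,S}

Original NTs in T[1,2] deriving "ab": ["C", "S"]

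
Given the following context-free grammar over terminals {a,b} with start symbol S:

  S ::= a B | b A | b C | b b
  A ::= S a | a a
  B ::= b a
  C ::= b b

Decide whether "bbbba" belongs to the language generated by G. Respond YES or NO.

Convert to CNF:
  S -> T0 B | T1 A | T1 C | T1 T1
  A -> S T0 | T0 T0
  B -> T1 T0
  C -> T1 T1
  T0 -> a
  T1 -> b

CYK table (by increasing span):
  cell(0,0) b: {T1}  orig:{}
  cell(1,1) b: {T1}  orig:{}
  cell(2,2) b: {T1}  orig:{}
  cell(3,3) b: {T1}  orig:{}
  cell(4,4) a: {T0}  orig:{}
  cell(0,1) bb: {C,S}
  cell(1,2) bb: {C,S}
  cell(2,3) bb: {C,S}
  cell(3,4) ba: {B}
  cell(0,2) bbb: {S}
  cell(1,3) bbb: {S}
  cell(2,4) bba: {A}
  cell(0,3) bbbb: ∅
  cell(1,4) bbba: {A,S}
  cell(0,4) bbbba: {S}

S ∈ T[0,4] ⇒ YES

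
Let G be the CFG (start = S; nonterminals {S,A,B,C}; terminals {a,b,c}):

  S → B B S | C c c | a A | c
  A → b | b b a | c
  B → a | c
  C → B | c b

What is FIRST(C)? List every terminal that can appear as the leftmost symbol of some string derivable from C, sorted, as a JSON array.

Compute FIRST by fixpoint:
iter 1:
  A via A→b: +{b}
  A via A→c: +{c}
  B via B→a: +{a}
  B via B→c: +{c}
  C via C→B: +{a,c}
  S via S→B B S: +{a,c}
  FIRST[S]={a,c}  FIRST[A]={b,c}  FIRST[B]={a,c}  FIRST[C]={a,c}
iter 2: — fixpoint
  FIRST[S]={a,c}  FIRST[A]={b,c}  FIRST[B]={a,c}  FIRST[C]={a,c}

FIRST(C) = ["a", "c"]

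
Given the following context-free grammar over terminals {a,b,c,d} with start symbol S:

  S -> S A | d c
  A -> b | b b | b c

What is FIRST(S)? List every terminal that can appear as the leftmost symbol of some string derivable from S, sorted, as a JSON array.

FIRST iteration:
pass 1:
  A via A→b: +{b}
  S via S→d c: +{d}
  FIRST[S]={d}  FIRST[A]={b}
pass 2: (stable)
  FIRST[S]={d}  FIRST[A]={b}

FIRST(S) = ["d"]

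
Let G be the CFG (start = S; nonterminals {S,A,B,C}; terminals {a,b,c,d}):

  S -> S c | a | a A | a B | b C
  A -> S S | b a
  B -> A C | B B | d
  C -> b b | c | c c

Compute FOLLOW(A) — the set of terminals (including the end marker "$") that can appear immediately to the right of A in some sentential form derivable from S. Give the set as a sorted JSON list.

Compute FIRST by fixpoint:
[1]
  A via A→b a: +{b}
  B via B→A C: +{b}
  B via B→d: +{d}
  C via C→b b: +{b}
  C via C→c: +{c}
  S via S→a: +{a}
  S via S→b C: +{b}
  FIRST[S]={a,b}  FIRST[A]={b}  FIRST[B]={b,d}  FIRST[C]={b,c}
[2]
  A via A→S S: +{a}
  B via B→A C: +{a}
  FIRST[S]={a,b}  FIRST[A]={a,b}  FIRST[B]={a,b,d}  FIRST[C]={b,c}
[3] — fixpoint
  FIRST[S]={a,b}  FIRST[A]={a,b}  FIRST[B]={a,b,d}  FIRST[C]={b,c}

FOLLOW sets:
initialize: $ ∈ FOLLOW(S)
pass 1:
  A→S S: FOLLOW(S) ⊇ FIRST(S) = {a,b}; new: +{a,b}
  B→A C: FOLLOW(A) ⊇ FIRST(C) = {b,c}; new: +{b,c}
  B→B B: FOLLOW(B) ⊇ FIRST(B) = {a,b,d}; new: +{a,b,d}
  S→S c: FOLLOW(S) ⊇ FIRST(c) = {c}; new: +{c}
  S→a A: FOLLOW(A) ⊇ FOLLOW(S) ⊇ {$,a,b,c}; new: +{$,a}
  S→a B: FOLLOW(B) ⊇ FOLLOW(S) ⊇ {$,a,b,c}; new: +{$,c}
  S→b C: FOLLOW(C) ⊇ FOLLOW(S) ⊇ {$,a,b,c}; new: +{$,a,b,c}
  FOLLOW(S)={$,a,b,c}  FOLLOW(A)={$,a,b,c}  FOLLOW(B)={$,a,b,c,d}  FOLLOW(C)={$,a,b,c}
pass 2:
  B→A C: FOLLOW(C) ⊇ FOLLOW(B) ⊇ {$,a,b,c,d}; new: +{d}
  FOLLOW(S)={$,a,b,c}  FOLLOW(A)={$,a,b,c}  FOLLOW(B)={$,a,b,c,d}  FOLLOW(C)={$,a,b,c,d}
pass 3: (stable)
  FOLLOW(S)={$,a,b,c}  FOLLOW(A)={$,a,b,c}  FOLLOW(B)={$,a,b,c,d}  FOLLOW(C)={$,a,b,c,d}

FOLLOW(A) = ["$", "a", "b", "c"]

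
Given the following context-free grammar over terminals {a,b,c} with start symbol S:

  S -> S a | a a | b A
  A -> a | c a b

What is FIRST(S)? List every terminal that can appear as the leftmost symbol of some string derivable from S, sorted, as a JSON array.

FIRST sets, iterate to fixpoint:
pass 1:
  A via A→a: +{a}
  A via A→c a b: +{c}
  S via S→a a: +{a}
  S via S→b A: +{b}
  S: {a,b}  A: {a,c}
pass 2: — fixpoint
  S: {a,b}  A: {a,c}

FIRST(S) = ["a", "b"]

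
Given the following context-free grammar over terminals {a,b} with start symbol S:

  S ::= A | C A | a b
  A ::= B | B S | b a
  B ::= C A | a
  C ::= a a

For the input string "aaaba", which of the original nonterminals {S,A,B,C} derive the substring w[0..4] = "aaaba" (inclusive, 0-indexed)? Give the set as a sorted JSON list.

Convert to CNF:
  S -> B S | C A | T0 T1 | T1 T0 | a
  A -> B S | C A | T0 T1 | a
  B -> C A | a
  C -> T1 T1
  T0 -> b
  T1 -> a

CYK fill (cells [i..j] with 0 ≤ i ≤ j ≤ 4 only):
  T[0,0] 'a' = {A,B,S,T1}  orig:{A,B,S}
  T[1,1] 'a' = {A,B,S,T1}  orig:{A,B,S}
  T[2,2] 'a' = {A,B,S,T1}  orig:{A,B,S}
  T[3,3] 'b' = {T0}  orig:{}
  T[4,4] 'a' = {A,B,S,T1}  orig:{A,B,S}
  T[0,1] 'aa' = {A,C,S}
  T[1,2] 'aa' = {A,C,S}
  T[2,3] 'ab' = {S}
  T[3,4] 'ba' = {A,S}
  T[0,2] 'aaa' = {A,B,S}
  T[1,3] 'aab' = {A,S}
  T[2,4] 'aba' = {A,S}
  T[0,3] 'aaab' = {A,S}
  T[1,4] 'aaba' = {A,B,S}
  T[0,4] 'aaaba' = {A,B,S}

Original NTs in T[0,4] deriving "aaaba": ["A", "B", "S"]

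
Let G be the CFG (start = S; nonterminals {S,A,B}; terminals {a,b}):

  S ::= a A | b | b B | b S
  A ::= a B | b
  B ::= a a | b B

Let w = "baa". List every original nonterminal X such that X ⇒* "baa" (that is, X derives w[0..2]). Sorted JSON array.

CNF form of G:
  S -> T0 A | T1 B | T1 S | b
  A -> T0 B | b
  B -> T0 T0 | T1 B
  T0 -> a
  T1 -> b

CYK fill (cells [i..j] with 0 ≤ i ≤ j ≤ 2 only):
  T[0,0] 'b' = {A,S,T1}  orig:{A,S}
  T[1,1] 'a' = {T0}  orig:{}
  T[2,2] 'a' = {T0}  orig:{}
  T[0,1] 'ba' = ∅
  T[1,2] 'aa' = {B}
  T[0,2] 'baa' = {B,S}

Original NTs in T[0,2] deriving "baa": ["B", "S"]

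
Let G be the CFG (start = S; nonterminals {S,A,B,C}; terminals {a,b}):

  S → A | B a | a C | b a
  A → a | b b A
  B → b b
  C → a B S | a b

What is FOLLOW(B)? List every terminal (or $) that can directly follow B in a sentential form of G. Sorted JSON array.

Compute FIRST by fixpoint:
iter 1:
  A via A→a: +{a}
  A via A→b b A: +{b}
  B via B→b b: +{b}
  C via C→a B S: +{a}
  S via S→A: +{a,b}
  FIRST[S]={a,b}  FIRST[A]={a,b}  FIRST[B]={b}  FIRST[C]={a}
iter 2: (stable)
  FIRST[S]={a,b}  FIRST[A]={a,b}  FIRST[B]={b}  FIRST[C]={a}

FOLLOW sets:
seed FOLLOW(S) with $
iter 1:
  C→a B S: FOLLOW(B) ⊇ FIRST(S) = {a,b}; new: +{a,b}
  S→A: FOLLOW(A) ⊇ FOLLOW(S) ⊇ {$}; new: +{$}
  S→a C: FOLLOW(C) ⊇ FOLLOW(S) ⊇ {$}; new: +{$}
  FOLLOW[S]={$}  FOLLOW[A]={$}  FOLLOW[B]={a,b}  FOLLOW[C]={$}
iter 2: done
  FOLLOW[S]={$}  FOLLOW[A]={$}  FOLLOW[B]={a,b}  FOLLOW[C]={$}

FOLLOW(B) = ["a", "b"]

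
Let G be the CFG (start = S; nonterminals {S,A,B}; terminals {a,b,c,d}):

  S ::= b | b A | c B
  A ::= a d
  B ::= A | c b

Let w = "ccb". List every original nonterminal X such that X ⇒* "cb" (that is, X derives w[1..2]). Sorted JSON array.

Convert to CNF:
  S -> T2 B | T3 A | b
  A -> T0 T1
  B -> T0 T1 | T2 T3
  T0 -> a
  T1 -> d
  T2 -> c
  T3 -> b

Fill CYK table bottom-up (cells [i..j] with 1 ≤ i ≤ j ≤ 2 only):
  cell(1,1) c: {T2}  orig:{}
  cell(2,2) b: {S,T3}  orig:{S}
  cell(1,2) cb: {B}

Original NTs in T[1,2] deriving "cb": ["B"]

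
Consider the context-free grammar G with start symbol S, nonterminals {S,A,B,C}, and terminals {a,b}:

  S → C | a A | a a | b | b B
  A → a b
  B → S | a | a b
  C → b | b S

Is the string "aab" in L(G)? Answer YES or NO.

Convert to CNF:
  S -> T0 A | T0 T0 | T1 B | T1 S | b
  A -> T0 T1
  B -> T0 A | T0 T0 | T0 T1 | T1 B | T1 S | a | b
  C -> T1 S | b
  T0 -> a
  T1 -> b

CYK table (by increasing span):
  cell(0,0) a: {B,T0}  orig:{B}
  cell(1,1) a: {B,T0}  orig:{B}
  cell(2,2) b: {B,C,S,T1}  orig:{B,C,S}
  cell(0,1) aa: {B,S}
  cell(1,2) ab: {A,B}
  cell(0,2) aab: {B,S}

S ∈ T[0,2] ⇒ YES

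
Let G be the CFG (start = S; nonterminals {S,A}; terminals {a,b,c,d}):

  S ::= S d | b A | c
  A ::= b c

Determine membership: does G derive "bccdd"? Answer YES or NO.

CNF form of G:
  S -> S T2 | T0 A | c
  A -> T0 T1
  T0 -> b
  T1 -> c
  T2 -> d

Fill CYK table bottom-up:
  T[0,0] 'b' = {T0}  orig:{}
  T[1,1] 'c' = {S,T1}  orig:{S}
  T[2,2] 'c' = {S,T1}  orig:{S}
  T[3,3] 'd' = {T2}  orig:{}
  T[4,4] 'd' = {T2}  orig:{}
  T[0,1] 'bc' = {A}
  T[1,2] 'cc' = ∅
  T[2,3] 'cd' = {S}
  T[3,4] 'dd' = ∅
  T[0,2] 'bcc' = ∅
  T[1,3] 'ccd' = ∅
  T[2,4] 'cdd' = {S}
  T[0,3] 'bccd' = ∅
  T[1,4] 'ccdd' = ∅
  T[0,4] 'bccdd' = ∅

S ∉ T[0,4] ⇒ NO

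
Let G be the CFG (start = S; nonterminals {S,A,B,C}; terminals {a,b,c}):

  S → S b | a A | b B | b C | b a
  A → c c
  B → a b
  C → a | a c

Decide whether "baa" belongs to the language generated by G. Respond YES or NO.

Convert to CNF:
  S -> S T2 | T1 A | T2 B | T2 C | T2 T1
  A -> T0 T0
  B -> T1 T2
  C -> T1 T0 | a
  T0 -> c
  T1 -> a
  T2 -> b

Fill CYK table bottom-up:
  [0..0]={T2}  "b"  orig:{}
  [1..1]={C,T1}  "a"  orig:{C}
  [2..2]={C,T1}  "a"  orig:{C}
  [0..1]={S}  "ba"
  [1..2]=∅  "aa"
  [0..2]=∅  "baa"

S ∉ T[0,2] ⇒ NO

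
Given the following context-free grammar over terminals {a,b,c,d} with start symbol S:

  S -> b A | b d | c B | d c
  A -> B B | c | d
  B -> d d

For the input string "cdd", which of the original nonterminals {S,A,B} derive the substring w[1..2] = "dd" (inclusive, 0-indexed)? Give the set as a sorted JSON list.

Convert to CNF:
  S -> T0 T2 | T1 A | T1 T0 | T2 B
  A -> B B | c | d
  B -> T0 T0
  T0 -> d
  T1 -> b
  T2 -> c

CYK table (by increasing span), restricted to cells inside w[1..2]:
  cell(1,1) d: {A,T0}  orig:{A}
  cell(2,2) d: {A,T0}  orig:{A}
  cell(1,2) dd: {B}

Original NTs in T[1,2] deriving "dd": ["B"]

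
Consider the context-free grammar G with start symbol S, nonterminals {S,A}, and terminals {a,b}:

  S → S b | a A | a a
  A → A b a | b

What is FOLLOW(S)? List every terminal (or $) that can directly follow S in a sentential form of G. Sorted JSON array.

FIRST iteration:
round 1:
  A via A→b: +{b}
  S via S→a A: +{a}
  FIRST[S]={a}  FIRST[A]={b}
round 2: — fixpoint
  FIRST[S]={a}  FIRST[A]={b}

Compute FOLLOW by fixpoint:
initialize: $ ∈ FOLLOW(S)
round 1:
  A→A b a: FOLLOW(A) ⊇ FIRST(b) = {b}; new: +{b}
  S→S b: FOLLOW(S) ⊇ FIRST(b) = {b}; new: +{b}
  S→a A: FOLLOW(A) ⊇ FOLLOW(S) ⊇ {$,b}; new: +{$}
  FOLLOW(S)={$,b}  FOLLOW(A)={$,b}
round 2: done
  FOLLOW(S)={$,b}  FOLLOW(A)={$,b}

FOLLOW(S) = ["$", "b"]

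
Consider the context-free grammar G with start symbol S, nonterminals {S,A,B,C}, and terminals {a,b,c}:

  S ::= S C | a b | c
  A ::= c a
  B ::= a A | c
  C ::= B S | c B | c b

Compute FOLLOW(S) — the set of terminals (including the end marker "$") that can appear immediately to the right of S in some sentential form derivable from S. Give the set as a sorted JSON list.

FIRST iteration:
iter 1:
  A via A→c a: +{c}
  B via B→a A: +{a}
  B via B→c: +{c}
  C via C→B S: +{a,c}
  S via S→a b: +{a}
  S via S→c: +{c}
  FIRST[S]={a,c}  FIRST[A]={c}  FIRST[B]={a,c}  FIRST[C]={a,c}
iter 2: (no change)
  FIRST[S]={a,c}  FIRST[A]={c}  FIRST[B]={a,c}  FIRST[C]={a,c}

FOLLOW sets:
FOLLOW(S) := {$}
round 1:
  C→B S: FOLLOW(B) ⊇ FIRST(S) = {a,c}; new: +{a,c}
  S→S C: FOLLOW(S) ⊇ FIRST(C) = {a,c}; new: +{a,c}
  S→S C: FOLLOW(C) ⊇ FOLLOW(S) ⊇ {$,a,c}; new: +{$,a,c}
  FOLLOW[S]={$,a,c}  FOLLOW[A]={}  FOLLOW[B]={a,c}  FOLLOW[C]={$,a,c}
round 2:
  B→a A: FOLLOW(A) ⊇ FOLLOW(B) ⊇ {a,c}; new: +{a,c}
  C→c B: FOLLOW(B) ⊇ FOLLOW(C) ⊇ {$,a,c}; new: +{$}
  FOLLOW[S]={$,a,c}  FOLLOW[A]={a,c}  FOLLOW[B]={$,a,c}  FOLLOW[C]={$,a,c}
round 3:
  B→a A: FOLLOW(A) ⊇ FOLLOW(B) ⊇ {$,a,c}; new: +{$}
  FOLLOW[S]={$,a,c}  FOLLOW[A]={$,a,c}  FOLLOW[B]={$,a,c}  FOLLOW[C]={$,a,c}
round 4: (no change)
  FOLLOW[S]={$,a,c}  FOLLOW[A]={$,a,c}  FOLLOW[B]={$,a,c}  FOLLOW[C]={$,a,c}

FOLLOW(S) = ["$", "a", "c"]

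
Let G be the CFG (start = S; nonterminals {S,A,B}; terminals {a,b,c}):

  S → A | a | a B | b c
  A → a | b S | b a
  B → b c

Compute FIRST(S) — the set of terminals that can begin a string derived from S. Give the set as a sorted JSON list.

FIRST iteration:
round 1:
  A via A→a: +{a}
  A via A→b S: +{b}
  B via B→b c: +{b}
  S via S→A: +{a,b}
  S: {a,b}  A: {a,b}  B: {b}
round 2: done
  S: {a,b}  A: {a,b}  B: {b}

FIRST(S) = ["a", "b"]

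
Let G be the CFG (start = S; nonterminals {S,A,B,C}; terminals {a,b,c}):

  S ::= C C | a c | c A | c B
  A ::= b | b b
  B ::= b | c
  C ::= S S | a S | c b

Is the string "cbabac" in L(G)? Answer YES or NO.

CNF form of G:
  S -> C C | T1 T2 | T2 A | T2 B
  A -> T0 T0 | b
  B -> b | c
  C -> S S | T1 S | T2 T0
  T0 -> b
  T1 -> a
  T2 -> c

CYK table (by increasing span):
  cell(0,0) c: {B,T2}  orig:{B}
  cell(1,1) b: {A,B,T0}  orig:{A,B}
  cell(2,2) a: {T1}  orig:{}
  cell(3,3) b: {A,B,T0}  orig:{A,B}
  cell(4,4) a: {T1}  orig:{}
  cell(5,5) c: {B,T2}  orig:{B}
  cell(0,1) cb: {C,S}
  cell(1,2) ba: ∅
  cell(2,3) ab: ∅
  cell(3,4) ba: ∅
  cell(4,5) ac: {S}
  cell(0,2) cba: ∅
  cell(1,3) bab: ∅
  cell(2,4) aba: ∅
  cell(3,5) bac: ∅
  cell(0,3) cbab: ∅
  cell(1,4) baba: ∅
  cell(2,5) abac: ∅
  cell(0,4) cbaba: ∅
  cell(1,5) babac: ∅
  cell(0,5) cbabac: ∅

S ∉ T[0,5] ⇒ NO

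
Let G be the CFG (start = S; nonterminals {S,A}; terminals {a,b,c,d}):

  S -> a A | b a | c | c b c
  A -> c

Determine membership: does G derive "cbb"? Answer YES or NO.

CNF form of G:
  S -> T0 A | T1 T0 | T2 X3 | c
  A -> c
  T0 -> a
  T1 -> b
  T2 -> c
  X3 -> T1 T2

CYK table (by increasing span):
  [0..0]={A,S,T2}  "c"  orig:{A,S}
  [1..1]={T1}  "b"  orig:{}
  [2..2]={T1}  "b"  orig:{}
  [0..1]=∅  "cb"
  [1..2]=∅  "bb"
  [0..2]=∅  "cbb"

S ∉ T[0,2] ⇒ NO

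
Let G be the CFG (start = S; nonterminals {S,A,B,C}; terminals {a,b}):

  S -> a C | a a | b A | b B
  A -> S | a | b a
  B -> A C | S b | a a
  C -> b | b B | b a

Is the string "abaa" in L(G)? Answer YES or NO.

CNF form of G:
  S -> T0 C | T0 T0 | T1 A | T1 B
  A -> T0 C | T0 T0 | T1 A | T1 B | T1 T0 | a
  B -> A C | S T1 | T0 T0
  C -> T1 B | T1 T0 | b
  T0 -> a
  T1 -> b

CYK table (by increasing span):
  cell(0,0) a: {A,T0}  orig:{A}
  cell(1,1) b: {C,T1}  orig:{C}
  cell(2,2) a: {A,T0}  orig:{A}
  cell(3,3) a: {A,T0}  orig:{A}
  cell(0,1) ab: {A,B,S}
  cell(1,2) ba: {A,C,S}
  cell(2,3) aa: {A,B,S}
  cell(0,2) aba: {A,B,S}
  cell(1,3) baa: {A,C,S}
  cell(0,3) abaa: {A,B,S}

S ∈ T[0,3] ⇒ YES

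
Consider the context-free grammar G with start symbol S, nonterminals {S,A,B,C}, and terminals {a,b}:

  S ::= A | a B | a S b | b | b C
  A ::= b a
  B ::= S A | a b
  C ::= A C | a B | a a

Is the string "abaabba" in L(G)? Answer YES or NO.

Convert to CNF:
  S -> T0 C | T0 T1 | T1 B | T1 X2 | b
  A -> T0 T1
  B -> S A | T1 T0
  C -> A C | T1 B | T1 T1
  T0 -> b
  T1 -> a
  X2 -> S T0

Fill CYK table bottom-up:
  [0..0]={T1}  "a"  orig:{}
  [1..1]={S,T0}  "b"  orig:{S}
  [2..2]={T1}  "a"  orig:{}
  [3..3]={T1}  "a"  orig:{}
  [4..4]={S,T0}  "b"  orig:{S}
  [5..5]={S,T0}  "b"  orig:{S}
  [6..6]={T1}  "a"  orig:{}
  [0..1]={B}  "ab"
  [1..2]={A,S}  "ba"
  [2..3]={C}  "aa"
  [3..4]={B}  "ab"
  [4..5]={X2}  "bb"  orig:{}
  [5..6]={A,S}  "ba"
  [0..2]=∅  "aba"
  [1..3]={S}  "baa"
  [2..4]={C,S}  "aab"
  [3..5]={S}  "abb"
  [4..6]={B}  "bba"
  [0..3]=∅  "abaa"
  [1..4]={S,X2}  "baab"  orig:{S}
  [2..5]={X2}  "aabb"  orig:{}
  [3..6]={C,S}  "abba"
  [0..4]={S}  "abaab"
  [1..5]={X2}  "baabb"  orig:{}
  [2..6]={B}  "aabba"
  [0..5]={S,X2}  "abaabb"  orig:{S}
  [1..6]={B,C}  "baabba"
  [0..6]={B,C,S}  "abaabba"

S ∈ T[0,6] ⇒ YES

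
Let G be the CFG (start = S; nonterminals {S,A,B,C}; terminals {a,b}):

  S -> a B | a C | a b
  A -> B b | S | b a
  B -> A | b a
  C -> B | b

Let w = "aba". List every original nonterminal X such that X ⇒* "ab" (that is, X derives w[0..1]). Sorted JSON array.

Convert to CNF:
  S -> T1 B | T1 C | T1 T0
  A -> B T0 | T0 T1 | T1 B | T1 C | T1 T0
  B -> B T0 | T0 T1 | T1 B | T1 C | T1 T0
  C -> B T0 | T0 T1 | T1 B | T1 C | T1 T0 | b
  T0 -> b
  T1 -> a

CYK fill — only the sub-triangle for w[0..1]:
  T[0,0] 'a' = {T1}  orig:{}
  T[1,1] 'b' = {C,T0}  orig:{C}
  T[0,1] 'ab' = {A,B,C,S}

Original NTs in T[0,1] deriving "ab": ["A", "B", "C", "S"]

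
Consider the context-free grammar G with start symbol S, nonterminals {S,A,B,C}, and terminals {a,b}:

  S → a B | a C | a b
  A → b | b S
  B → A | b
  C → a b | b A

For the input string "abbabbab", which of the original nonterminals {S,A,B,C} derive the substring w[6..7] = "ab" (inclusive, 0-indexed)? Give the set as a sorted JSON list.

Convert to CNF:
  S -> T1 B | T1 C | T1 T0
  A -> T0 S | b
  B -> T0 S | b
  C -> T0 A | T1 T0
  T0 -> b
  T1 -> a

CYK fill (cells [i..j] with 6 ≤ i ≤ j ≤ 7 only):
  [6..6]={T1}  "a"  orig:{}
  [7..7]={A,B,T0}  "b"  orig:{A,B}
  [6..7]={C,S}  "ab"

Original NTs in T[6,7] deriving "ab": ["C", "S"]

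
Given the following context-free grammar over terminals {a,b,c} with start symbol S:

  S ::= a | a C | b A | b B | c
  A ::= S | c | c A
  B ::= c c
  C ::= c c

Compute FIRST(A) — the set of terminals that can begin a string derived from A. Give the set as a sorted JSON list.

Compute FIRST by fixpoint:
iter 1:
  A via A→c: +{c}
  B via B→c c: +{c}
  C via C→c c: +{c}
  S via S→a: +{a}
  S via S→b A: +{b}
  S via S→c: +{c}
  S: {a,b,c}  A: {c}  B: {c}  C: {c}
iter 2:
  A via A→S: +{a,b}
  S: {a,b,c}  A: {a,b,c}  B: {c}  C: {c}
iter 3: (no change)
  S: {a,b,c}  A: {a,b,c}  B: {c}  C: {c}

FIRST(A) = ["a", "b", "c"]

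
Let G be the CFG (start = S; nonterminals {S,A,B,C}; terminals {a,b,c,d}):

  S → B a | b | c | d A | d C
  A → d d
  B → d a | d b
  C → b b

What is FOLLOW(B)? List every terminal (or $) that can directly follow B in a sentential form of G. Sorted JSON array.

FIRST sets, iterate to fixpoint:
round 1:
  A via A→d d: +{d}
  B via B→d a: +{d}
  C via C→b b: +{b}
  S via S→B a: +{d}
  S via S→b: +{b}
  S via S→c: +{c}
  S: {b,c,d}  A: {d}  B: {d}  C: {b}
round 2: done
  S: {b,c,d}  A: {d}  B: {d}  C: {b}

FOLLOW iteration:
initialize: $ ∈ FOLLOW(S)
iter 1:
  S→B a: FOLLOW(B) ⊇ FIRST(a) = {a}; new: +{a}
  S→d A: FOLLOW(A) ⊇ FOLLOW(S) ⊇ {$}; new: +{$}
  S→d C: FOLLOW(C) ⊇ FOLLOW(S) ⊇ {$}; new: +{$}
  FOLLOW[S]={$}  FOLLOW[A]={$}  FOLLOW[B]={a}  FOLLOW[C]={$}
iter 2: (stable)
  FOLLOW[S]={$}  FOLLOW[A]={$}  FOLLOW[B]={a}  FOLLOW[C]={$}

FOLLOW(B) = ["a"]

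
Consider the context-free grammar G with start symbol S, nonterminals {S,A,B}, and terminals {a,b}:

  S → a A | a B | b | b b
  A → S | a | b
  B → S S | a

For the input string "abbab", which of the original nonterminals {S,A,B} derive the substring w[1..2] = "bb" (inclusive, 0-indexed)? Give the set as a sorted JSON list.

Convert to CNF:
  S -> T0 A | T0 B | T1 T1 | b
  A -> T0 A | T0 B | T1 T1 | a | b
  B -> S S | a
  T0 -> a
  T1 -> b

Fill CYK table bottom-up, restricted to cells inside w[1..2]:
  [1..1]={A,S,T1}  "b"  orig:{A,S}
  [2..2]={A,S,T1}  "b"  orig:{A,S}
  [1..2]={A,B,S}  "bb"

Original NTs in T[1,2] deriving "bb": ["A", "B", "S"]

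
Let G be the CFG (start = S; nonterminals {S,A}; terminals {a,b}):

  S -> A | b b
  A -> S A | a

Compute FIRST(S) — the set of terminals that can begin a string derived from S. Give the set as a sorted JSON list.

FIRST iteration:
iter 1:
  A via A→a: +{a}
  S via S→A: +{a}
  S via S→b b: +{b}
  FIRST[S]={a,b}  FIRST[A]={a}
iter 2:
  A via A→S A: +{b}
  FIRST[S]={a,b}  FIRST[A]={a,b}
iter 3: done
  FIRST[S]={a,b}  FIRST[A]={a,b}

FIRST(S) = ["a", "b"]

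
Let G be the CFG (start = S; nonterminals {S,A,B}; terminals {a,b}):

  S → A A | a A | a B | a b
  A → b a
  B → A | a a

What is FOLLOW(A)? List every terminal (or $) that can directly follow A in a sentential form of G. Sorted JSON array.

Compute FIRST by fixpoint:
pass 1:
  A via A→b a: +{b}
  B via B→A: +{b}
  B via B→a a: +{a}
  S via S→A A: +{b}
  S via S→a A: +{a}
  S: {a,b}  A: {b}  B: {a,b}
pass 2: — fixpoint
  S: {a,b}  A: {b}  B: {a,b}

FOLLOW iteration:
FOLLOW(S) := {$}
round 1:
  S→A A: FOLLOW(A) ⊇ FIRST(A) = {b}; new: +{b}
  S→A A: FOLLOW(A) ⊇ FOLLOW(S) ⊇ {$}; new: +{$}
  S→a B: FOLLOW(B) ⊇ FOLLOW(S) ⊇ {$}; new: +{$}
  S: {$}  A: {$,b}  B: {$}
round 2: (no change)
  S: {$}  A: {$,b}  B: {$}

FOLLOW(A) = ["$", "b"]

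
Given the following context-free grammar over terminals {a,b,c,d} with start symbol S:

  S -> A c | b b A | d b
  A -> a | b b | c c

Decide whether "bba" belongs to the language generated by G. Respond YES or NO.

Convert to CNF:
  S -> A T1 | T0 X3 | T2 T0
  A -> T0 T0 | T1 T1 | a
  T0 -> b
  T1 -> c
  T2 -> d
  X3 -> T0 A

CYK table (by increasing span):
  T[0,0] 'b' = {T0}  orig:{}
  T[1,1] 'b' = {T0}  orig:{}
  T[2,2] 'a' = {A}
  T[0,1] 'bb' = {A}
  T[1,2] 'ba' = {X3}  orig:{}
  T[0,2] 'bba' = {S}

S ∈ T[0,2] ⇒ YES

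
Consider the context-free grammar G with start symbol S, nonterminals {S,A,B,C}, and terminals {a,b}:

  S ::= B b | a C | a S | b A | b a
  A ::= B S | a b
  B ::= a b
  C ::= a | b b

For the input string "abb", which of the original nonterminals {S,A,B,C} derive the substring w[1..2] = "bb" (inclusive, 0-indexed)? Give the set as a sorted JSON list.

Convert to CNF:
  S -> B T1 | T0 C | T0 S | T1 A | T1 T0
  A -> B S | T0 T1
  B -> T0 T1
  C -> T1 T1 | a
  T0 -> a
  T1 -> b

Fill CYK table bottom-up (cells [i..j] with 1 ≤ i ≤ j ≤ 2 only):
  cell(1,1) b: {T1}  orig:{}
  cell(2,2) b: {T1}  orig:{}
  cell(1,2) bb: {C}

Original NTs in T[1,2] deriving "bb": ["C"]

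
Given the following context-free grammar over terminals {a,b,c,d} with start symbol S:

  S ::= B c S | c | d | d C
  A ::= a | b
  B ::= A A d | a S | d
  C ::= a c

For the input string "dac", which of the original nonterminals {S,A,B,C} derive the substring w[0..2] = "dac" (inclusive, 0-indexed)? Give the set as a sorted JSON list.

Convert to CNF:
  S -> B X4 | T0 C | c | d
  A -> a | b
  B -> A X3 | T1 S | d
  C -> T1 T2
  T0 -> d
  T1 -> a
  T2 -> c
  X3 -> A T0
  X4 -> T2 S

CYK fill, restricted to cells inside w[0..2]:
  [0..0]={B,S,T0}  "d"  orig:{B,S}
  [1..1]={A,T1}  "a"  orig:{A}
  [2..2]={S,T2}  "c"  orig:{S}
  [0..1]=∅  "da"
  [1..2]={B,C}  "ac"
  [0..2]={S}  "dac"

Original NTs in T[0,2] deriving "dac": ["S"]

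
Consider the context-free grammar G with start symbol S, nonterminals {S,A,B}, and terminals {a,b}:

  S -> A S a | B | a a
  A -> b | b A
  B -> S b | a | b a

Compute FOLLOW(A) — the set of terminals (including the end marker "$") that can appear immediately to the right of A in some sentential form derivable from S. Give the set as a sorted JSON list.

FIRST sets, iterate to fixpoint:
iter 1:
  A via A→b: +{b}
  B via B→a: +{a}
  B via B→b a: +{b}
  S via S→A S a: +{b}
  S via S→B: +{a}
  FIRST(S)={a,b}  FIRST(A)={b}  FIRST(B)={a,b}
iter 2: done
  FIRST(S)={a,b}  FIRST(A)={b}  FIRST(B)={a,b}

FOLLOW iteration:
FOLLOW(S) := {$}
iter 1:
  B→S b: FOLLOW(S) ⊇ FIRST(b) = {b}; new: +{b}
  S→A S a: FOLLOW(A) ⊇ FIRST(S) = {a,b}; new: +{a,b}
  S→A S a: FOLLOW(S) ⊇ FIRST(a) = {a}; new: +{a}
  S→B: FOLLOW(B) ⊇ FOLLOW(S) ⊇ {$,a,b}; new: +{$,a,b}
  FOLLOW(S)={$,a,b}  FOLLOW(A)={a,b}  FOLLOW(B)={$,a,b}
iter 2: done
  FOLLOW(S)={$,a,b}  FOLLOW(A)={a,b}  FOLLOW(B)={$,a,b}

FOLLOW(A) = ["a", "b"]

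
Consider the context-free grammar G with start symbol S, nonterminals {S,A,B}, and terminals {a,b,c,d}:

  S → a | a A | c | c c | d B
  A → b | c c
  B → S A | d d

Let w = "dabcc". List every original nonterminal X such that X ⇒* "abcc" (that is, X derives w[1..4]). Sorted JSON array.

Convert to CNF:
  S -> T0 T0 | T1 B | T2 A | a | c
  A -> T0 T0 | b
  B -> S A | T1 T1
  T0 -> c
  T1 -> d
  T2 -> a

CYK table (by increasing span) — only the sub-triangle for w[1..4]:
  cell(1,1) a: {S,T2}  orig:{S}
  cell(2,2) b: {A}
  cell(3,3) c: {S,T0}  orig:{S}
  cell(4,4) c: {S,T0}  orig:{S}
  cell(1,2) ab: {B,S}
  cell(2,3) bc: ∅
  cell(3,4) cc: {A,S}
  cell(1,3) abc: ∅
  cell(2,4) bcc: ∅
  cell(1,4) abcc: {B}

Original NTs in T[1,4] deriving "abcc": ["B"]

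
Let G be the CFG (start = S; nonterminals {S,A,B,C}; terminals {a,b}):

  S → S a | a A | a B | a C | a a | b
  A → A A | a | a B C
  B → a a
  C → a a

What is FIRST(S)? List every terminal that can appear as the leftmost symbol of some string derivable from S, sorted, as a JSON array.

Compute FIRST by fixpoint:
iter 1:
  A via A→a: +{a}
  B via B→a a: +{a}
  C via C→a a: +{a}
  S via S→a A: +{a}
  S via S→b: +{b}
  FIRST(S)={a,b}  FIRST(A)={a}  FIRST(B)={a}  FIRST(C)={a}
iter 2: (stable)
  FIRST(S)={a,b}  FIRST(A)={a}  FIRST(B)={a}  FIRST(C)={a}

FIRST(S) = ["a", "b"]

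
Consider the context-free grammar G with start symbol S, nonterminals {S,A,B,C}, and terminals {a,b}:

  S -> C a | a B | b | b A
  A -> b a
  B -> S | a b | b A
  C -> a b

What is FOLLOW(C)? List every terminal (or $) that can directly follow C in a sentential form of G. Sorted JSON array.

Compute FIRST by fixpoint:
round 1:
  A via A→b a: +{b}
  B via B→a b: +{a}
  B via B→b A: +{b}
  C via C→a b: +{a}
  S via S→C a: +{a}
  S via S→b: +{b}
  FIRST(S)={a,b}  FIRST(A)={b}  FIRST(B)={a,b}  FIRST(C)={a}
round 2: done
  FIRST(S)={a,b}  FIRST(A)={b}  FIRST(B)={a,b}  FIRST(C)={a}

FOLLOW sets:
seed FOLLOW(S) with $
round 1:
  S→C a: FOLLOW(C) ⊇ FIRST(a) = {a}; new: +{a}
  S→a B: FOLLOW(B) ⊇ FOLLOW(S) ⊇ {$}; new: +{$}
  S→b A: FOLLOW(A) ⊇ FOLLOW(S) ⊇ {$}; new: +{$}
  S: {$}  A: {$}  B: {$}  C: {a}
round 2: (stable)
  S: {$}  A: {$}  B: {$}  C: {a}

FOLLOW(C) = ["a"]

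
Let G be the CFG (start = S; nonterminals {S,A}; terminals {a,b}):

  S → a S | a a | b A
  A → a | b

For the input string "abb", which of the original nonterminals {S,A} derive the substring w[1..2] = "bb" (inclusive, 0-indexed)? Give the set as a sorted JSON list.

CNF form of G:
  S -> T0 S | T0 T0 | T1 A
  A -> a | b
  T0 -> a
  T1 -> b

Fill CYK table bottom-up — only the sub-triangle for w[1..2]:
  T[1,1] 'b' = {A,T1}  orig:{A}
  T[2,2] 'b' = {A,T1}  orig:{A}
  T[1,2] 'bb' = {S}

Original NTs in T[1,2] deriving "bb": ["S"]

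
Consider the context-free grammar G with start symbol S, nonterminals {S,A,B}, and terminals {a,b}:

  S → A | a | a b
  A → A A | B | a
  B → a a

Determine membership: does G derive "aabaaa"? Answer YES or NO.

CNF form of G:
  S -> A A | T0 T0 | T0 T1 | a
  A -> A A | T0 T0 | a
  B -> T0 T0
  T0 -> a
  T1 -> b

Fill CYK table bottom-up:
  cell(0,0) a: {A,S,T0}  orig:{A,S}
  cell(1,1) a: {A,S,T0}  orig:{A,S}
  cell(2,2) b: {T1}  orig:{}
  cell(3,3) a: {A,S,T0}  orig:{A,S}
  cell(4,4) a: {A,S,T0}  orig:{A,S}
  cell(5,5) a: {A,S,T0}  orig:{A,S}
  cell(0,1) aa: {A,B,S}
  cell(1,2) ab: {S}
  cell(2,3) ba: ∅
  cell(3,4) aa: {A,B,S}
  cell(4,5) aa: {A,B,S}
  cell(0,2) aab: ∅
  cell(1,3) aba: ∅
  cell(2,4) baa: ∅
  cell(3,5) aaa: {A,S}
  cell(0,3) aaba: ∅
  cell(1,4) abaa: ∅
  cell(2,5) baaa: ∅
  cell(0,4) aabaa: ∅
  cell(1,5) abaaa: ∅
  cell(0,5) aabaaa: ∅

S ∉ T[0,5] ⇒ NO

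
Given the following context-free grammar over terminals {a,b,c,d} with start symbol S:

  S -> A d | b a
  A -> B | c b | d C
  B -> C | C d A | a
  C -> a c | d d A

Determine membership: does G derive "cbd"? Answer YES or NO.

CNF form of G:
  S -> A T0 | T3 T1
  A -> C X4 | T0 C | T0 X5 | T1 T2 | T2 T3 | a
  B -> C X6 | T0 X7 | T1 T2 | a
  C -> T0 X8 | T1 T2
  T0 -> d
  T1 -> a
  T2 -> c
  T3 -> b
  X4 -> T0 A
  X5 -> T0 A
  X6 -> T0 A
  X7 -> T0 A
  X8 -> T0 A

CYK table (by increasing span):
  T[0,0] 'c' = {T2}  orig:{}
  T[1,1] 'b' = {T3}  orig:{}
  T[2,2] 'd' = {T0}  orig:{}
  T[0,1] 'cb' = {A}
  T[1,2] 'bd' = ∅
  T[0,2] 'cbd' = {S}

S ∈ T[0,2] ⇒ YES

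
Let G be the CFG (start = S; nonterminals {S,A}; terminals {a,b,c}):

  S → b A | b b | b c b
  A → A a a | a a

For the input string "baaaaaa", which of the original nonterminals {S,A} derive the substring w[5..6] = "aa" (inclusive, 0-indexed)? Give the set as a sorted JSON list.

Convert to CNF:
  S -> T1 A | T1 T1 | T1 X4
  A -> A X3 | T0 T0
  T0 -> a
  T1 -> b
  T2 -> c
  X3 -> T0 T0
  X4 -> T2 T1

CYK fill (cells [i..j] with 5 ≤ i ≤ j ≤ 6 only):
  T[5,5] 'a' = {T0}  orig:{}
  T[6,6] 'a' = {T0}  orig:{}
  T[5,6] 'aa' = {A,X3}  orig:{A}

Original NTs in T[5,6] deriving "aa": ["A"]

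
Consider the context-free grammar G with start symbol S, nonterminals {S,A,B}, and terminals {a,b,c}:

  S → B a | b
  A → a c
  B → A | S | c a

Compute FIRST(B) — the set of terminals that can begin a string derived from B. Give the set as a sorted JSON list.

Compute FIRST by fixpoint:
round 1:
  A via A→a c: +{a}
  B via B→A: +{a}
  B via B→c a: +{c}
  S via S→B a: +{a,c}
  S via S→b: +{b}
  FIRST(S)={a,b,c}  FIRST(A)={a}  FIRST(B)={a,c}
round 2:
  B via B→S: +{b}
  FIRST(S)={a,b,c}  FIRST(A)={a}  FIRST(B)={a,b,c}
round 3: — fixpoint
  FIRST(S)={a,b,c}  FIRST(A)={a}  FIRST(B)={a,b,c}

FIRST(B) = ["a", "b", "c"]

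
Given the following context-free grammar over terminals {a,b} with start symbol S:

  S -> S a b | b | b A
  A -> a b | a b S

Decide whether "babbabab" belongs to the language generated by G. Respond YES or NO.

Convert to CNF:
  S -> S X3 | T1 A | b
  A -> T0 T1 | T0 X2
  T0 -> a
  T1 -> b
  X2 -> T1 S
  X3 -> T0 T1

Fill CYK table bottom-up:
  [0..0]={S,T1}  "b"  orig:{S}
  [1..1]={T0}  "a"  orig:{}
  [2..2]={S,T1}  "b"  orig:{S}
  [3..3]={S,T1}  "b"  orig:{S}
  [4..4]={T0}  "a"  orig:{}
  [5..5]={S,T1}  "b"  orig:{S}
  [6..6]={T0}  "a"  orig:{}
  [7..7]={S,T1}  "b"  orig:{S}
  [0..1]=∅  "ba"
  [1..2]={A,X3}  "ab"  orig:{A}
  [2..3]={X2}  "bb"  orig:{}
  [3..4]=∅  "ba"
  [4..5]={A,X3}  "ab"  orig:{A}
  [5..6]=∅  "ba"
  [6..7]={A,X3}  "ab"  orig:{A}
  [0..2]={S}  "bab"
  [1..3]={A}  "abb"
  [2..4]=∅  "bba"
  [3..5]={S}  "bab"
  [4..6]=∅  "aba"
  [5..7]={S}  "bab"
  [0..3]={S}  "babb"
  [1..4]=∅  "abba"
  [2..5]={X2}  "bbab"  orig:{}
  [3..6]=∅  "baba"
  [4..7]=∅  "abab"
  [0..4]=∅  "babba"
  [1..5]={A}  "abbab"
  [2..6]=∅  "bbaba"
  [3..7]={S}  "babab"
  [0..5]={S}  "babbab"
  [1..6]=∅  "abbaba"
  [2..7]={X2}  "bbabab"  orig:{}
  [0..6]=∅  "babbaba"
  [1..7]={A}  "abbabab"
  [0..7]={S}  "babbabab"

S ∈ T[0,7] ⇒ YES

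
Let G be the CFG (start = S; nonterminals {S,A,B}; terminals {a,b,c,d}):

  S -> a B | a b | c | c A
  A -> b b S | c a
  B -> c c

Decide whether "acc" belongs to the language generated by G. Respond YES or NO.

CNF form of G:
  S -> T1 A | T2 B | T2 T0 | c
  A -> T0 X3 | T1 T2
  B -> T1 T1
  T0 -> b
  T1 -> c
  T2 -> a
  X3 -> T0 S

Fill CYK table bottom-up:
  T[0,0] 'a' = {T2}  orig:{}
  T[1,1] 'c' = {S,T1}  orig:{S}
  T[2,2] 'c' = {S,T1}  orig:{S}
  T[0,1] 'ac' = ∅
  T[1,2] 'cc' = {B}
  T[0,2] 'acc' = {S}

S ∈ T[0,2] ⇒ YES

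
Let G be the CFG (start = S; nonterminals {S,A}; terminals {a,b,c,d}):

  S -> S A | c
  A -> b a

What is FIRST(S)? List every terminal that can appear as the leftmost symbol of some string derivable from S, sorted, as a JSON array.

Compute FIRST by fixpoint:
pass 1:
  A via A→b a: +{b}
  S via S→c: +{c}
  S: {c}  A: {b}
pass 2: (no change)
  S: {c}  A: {b}

FIRST(S) = ["c"]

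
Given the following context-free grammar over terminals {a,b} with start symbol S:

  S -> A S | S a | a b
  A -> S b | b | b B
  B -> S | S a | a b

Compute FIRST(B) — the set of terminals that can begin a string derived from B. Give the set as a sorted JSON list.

Compute FIRST by fixpoint:
round 1:
  A via A→b: +{b}
  B via B→a b: +{a}
  S via S→A S: +{b}
  S via S→a b: +{a}
  FIRST(S)={a,b}  FIRST(A)={b}  FIRST(B)={a}
round 2:
  A via A→S b: +{a}
  B via B→S: +{b}
  FIRST(S)={a,b}  FIRST(A)={a,b}  FIRST(B)={a,b}
round 3: done
  FIRST(S)={a,b}  FIRST(A)={a,b}  FIRST(B)={a,b}

FIRST(B) = ["a", "b"]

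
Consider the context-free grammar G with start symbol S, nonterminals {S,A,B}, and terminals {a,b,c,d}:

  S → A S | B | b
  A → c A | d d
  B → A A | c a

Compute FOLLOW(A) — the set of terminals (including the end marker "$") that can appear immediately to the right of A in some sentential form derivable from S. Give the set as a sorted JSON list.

FIRST iteration:
round 1:
  A via A→c A: +{c}
  A via A→d d: +{d}
  B via B→A A: +{c,d}
  S via S→A S: +{c,d}
  S via S→b: +{b}
  FIRST[S]={b,c,d}  FIRST[A]={c,d}  FIRST[B]={c,d}
round 2: — fixpoint
  FIRST[S]={b,c,d}  FIRST[A]={c,d}  FIRST[B]={c,d}

FOLLOW sets:
initialize: $ ∈ FOLLOW(S)
round 1:
  B→A A: FOLLOW(A) ⊇ FIRST(A) = {c,d}; new: +{c,d}
  S→A S: FOLLOW(A) ⊇ FIRST(S) = {b,c,d}; new: +{b}
  S→B: FOLLOW(B) ⊇ FOLLOW(S) ⊇ {$}; new: +{$}
  FOLLOW(S)={$}  FOLLOW(A)={b,c,d}  FOLLOW(B)={$}
round 2:
  B→A A: FOLLOW(A) ⊇ FOLLOW(B) ⊇ {$}; new: +{$}
  FOLLOW(S)={$}  FOLLOW(A)={$,b,c,d}  FOLLOW(B)={$}
round 3: (no change)
  FOLLOW(S)={$}  FOLLOW(A)={$,b,c,d}  FOLLOW(B)={$}

FOLLOW(A) = ["$", "b", "c", "d"]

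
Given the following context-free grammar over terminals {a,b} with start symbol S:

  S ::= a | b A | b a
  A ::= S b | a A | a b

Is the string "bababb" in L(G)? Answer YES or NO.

Convert to CNF:
  S -> T0 A | T0 T1 | a
  A -> S T0 | T1 A | T1 T0
  T0 -> b
  T1 -> a

CYK table (by increasing span):
  [0..0]={T0}  "b"  orig:{}
  [1..1]={S,T1}  "a"  orig:{S}
  [2..2]={T0}  "b"  orig:{}
  [3..3]={S,T1}  "a"  orig:{S}
  [4..4]={T0}  "b"  orig:{}
  [5..5]={T0}  "b"  orig:{}
  [0..1]={S}  "ba"
  [1..2]={A}  "ab"
  [2..3]={S}  "ba"
  [3..4]={A}  "ab"
  [4..5]=∅  "bb"
  [0..2]={A,S}  "bab"
  [1..3]=∅  "aba"
  [2..4]={A,S}  "bab"
  [3..5]=∅  "abb"
  [0..3]=∅  "baba"
  [1..4]={A}  "abab"
  [2..5]={A}  "babb"
  [0..4]={S}  "babab"
  [1..5]={A}  "ababb"
  [0..5]={A,S}  "bababb"

S ∈ T[0,5] ⇒ YES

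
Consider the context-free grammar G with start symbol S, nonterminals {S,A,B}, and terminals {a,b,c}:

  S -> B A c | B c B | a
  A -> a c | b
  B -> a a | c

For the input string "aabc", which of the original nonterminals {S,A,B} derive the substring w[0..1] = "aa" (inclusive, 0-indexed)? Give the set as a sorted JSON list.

Convert to CNF:
  S -> B X2 | B X3 | a
  A -> T0 T1 | b
  B -> T0 T0 | c
  T0 -> a
  T1 -> c
  X2 -> A T1
  X3 -> T1 B

CYK table (by increasing span) (cells [i..j] with 0 ≤ i ≤ j ≤ 1 only):
  cell(0,0) a: {S,T0}  orig:{S}
  cell(1,1) a: {S,T0}  orig:{S}
  cell(0,1) aa: {B}

Original NTs in T[0,1] deriving "aa": ["B"]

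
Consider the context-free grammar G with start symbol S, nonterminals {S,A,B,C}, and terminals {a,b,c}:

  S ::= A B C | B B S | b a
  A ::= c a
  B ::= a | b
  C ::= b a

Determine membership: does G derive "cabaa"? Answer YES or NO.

CNF form of G:
  S -> A X3 | B X4 | T2 T1
  A -> T0 T1
  B -> a | b
  C -> T2 T1
  T0 -> c
  T1 -> a
  T2 -> b
  X3 -> B C
  X4 -> B S

CYK fill:
  [0..0]={T0}  "c"  orig:{}
  [1..1]={B,T1}  "a"  orig:{B}
  [2..2]={B,T2}  "b"  orig:{B}
  [3..3]={B,T1}  "a"  orig:{B}
  [4..4]={B,T1}  "a"  orig:{B}
  [0..1]={A}  "ca"
  [1..2]=∅  "ab"
  [2..3]={C,S}  "ba"
  [3..4]=∅  "aa"
  [0..2]=∅  "cab"
  [1..3]={X3,X4}  "aba"  orig:{}
  [2..4]=∅  "baa"
  [0..3]=∅  "caba"
  [1..4]=∅  "abaa"
  [0..4]=∅  "cabaa"

S ∉ T[0,4] ⇒ NO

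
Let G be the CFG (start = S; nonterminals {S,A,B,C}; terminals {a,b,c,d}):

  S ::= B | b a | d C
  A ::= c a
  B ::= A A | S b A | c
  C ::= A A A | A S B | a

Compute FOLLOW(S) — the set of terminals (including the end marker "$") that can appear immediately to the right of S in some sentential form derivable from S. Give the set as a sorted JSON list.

FIRST sets, iterate to fixpoint:
round 1:
  A via A→c a: +{c}
  B via B→A A: +{c}
  C via C→A A A: +{c}
  C via C→a: +{a}
  S via S→B: +{c}
  S via S→b a: +{b}
  S via S→d C: +{d}
  FIRST(S)={b,c,d}  FIRST(A)={c}  FIRST(B)={c}  FIRST(C)={a,c}
round 2:
  B via B→S b A: +{b,d}
  FIRST(S)={b,c,d}  FIRST(A)={c}  FIRST(B)={b,c,d}  FIRST(C)={a,c}
round 3: — fixpoint
  FIRST(S)={b,c,d}  FIRST(A)={c}  FIRST(B)={b,c,d}  FIRST(C)={a,c}

FOLLOW iteration:
FOLLOW(S) := {$}
pass 1:
  B→A A: FOLLOW(A) ⊇ FIRST(A) = {c}; new: +{c}
  B→S b A: FOLLOW(S) ⊇ FIRST(b) = {b}; new: +{b}
  C→A S B: FOLLOW(A) ⊇ FIRST(S) = {b,c,d}; new: +{b,d}
  C→A S B: FOLLOW(S) ⊇ FIRST(B) = {b,c,d}; new: +{c,d}
  S→B: FOLLOW(B) ⊇ FOLLOW(S) ⊇ {$,b,c,d}; new: +{$,b,c,d}
  S→d C: FOLLOW(C) ⊇ FOLLOW(S) ⊇ {$,b,c,d}; new: +{$,b,c,d}
  FOLLOW[S]={$,b,c,d}  FOLLOW[A]={b,c,d}  FOLLOW[B]={$,b,c,d}  FOLLOW[C]={$,b,c,d}
pass 2:
  B→A A: FOLLOW(A) ⊇ FOLLOW(B) ⊇ {$,b,c,d}; new: +{$}
  FOLLOW[S]={$,b,c,d}  FOLLOW[A]={$,b,c,d}  FOLLOW[B]={$,b,c,d}  FOLLOW[C]={$,b,c,d}
pass 3: done
  FOLLOW[S]={$,b,c,d}  FOLLOW[A]={$,b,c,d}  FOLLOW[B]={$,b,c,d}  FOLLOW[C]={$,b,c,d}

FOLLOW(S) = ["$", "b", "c", "d"]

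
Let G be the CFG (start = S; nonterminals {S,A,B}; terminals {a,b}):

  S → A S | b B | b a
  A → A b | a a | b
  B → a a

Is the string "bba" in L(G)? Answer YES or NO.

CNF form of G:
  S -> A S | T0 B | T0 T1
  A -> A T0 | T1 T1 | b
  B -> T1 T1
  T0 -> b
  T1 -> a

CYK fill:
  [0..0]={A,T0}  "b"  orig:{A}
  [1..1]={A,T0}  "b"  orig:{A}
  [2..2]={T1}  "a"  orig:{}
  [0..1]={A}  "bb"
  [1..2]={S}  "ba"
  [0..2]={S}  "bba"

S ∈ T[0,2] ⇒ YES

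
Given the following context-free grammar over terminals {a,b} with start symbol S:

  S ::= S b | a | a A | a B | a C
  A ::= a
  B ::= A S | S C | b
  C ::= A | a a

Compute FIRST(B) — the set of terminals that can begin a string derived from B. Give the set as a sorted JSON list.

FIRST iteration:
[1]
  A via A→a: +{a}
  B via B→A S: +{a}
  B via B→b: +{b}
  C via C→A: +{a}
  S via S→a: +{a}
  S: {a}  A: {a}  B: {a,b}  C: {a}
[2] (stable)
  S: {a}  A: {a}  B: {a,b}  C: {a}

FIRST(B) = ["a", "b"]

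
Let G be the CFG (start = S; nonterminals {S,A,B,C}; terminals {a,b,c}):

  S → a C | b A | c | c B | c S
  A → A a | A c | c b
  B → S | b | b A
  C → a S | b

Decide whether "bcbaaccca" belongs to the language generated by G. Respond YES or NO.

Convert to CNF:
  S -> T0 C | T1 B | T1 S | T2 A | c
  A -> A T0 | A T1 | T1 T2
  B -> T0 C | T1 B | T1 S | T2 A | b | c
  C -> T0 S | b
  T0 -> a
  T1 -> c
  T2 -> b

CYK table (by increasing span):
  T[0,0] 'b' = {B,C,T2}  orig:{B,C}
  T[1,1] 'c' = {B,S,T1}  orig:{B,S}
  T[2,2] 'b' = {B,C,T2}  orig:{B,C}
  T[3,3] 'a' = {T0}  orig:{}
  T[4,4] 'a' = {T0}  orig:{}
  T[5,5] 'c' = {B,S,T1}  orig:{B,S}
  T[6,6] 'c' = {B,S,T1}  orig:{B,S}
  T[7,7] 'c' = {B,S,T1}  orig:{B,S}
  T[8,8] 'a' = {T0}  orig:{}
  T[0,1] 'bc' = ∅
  T[1,2] 'cb' = {A,B,S}
  T[2,3] 'ba' = ∅
  T[3,4] 'aa' = ∅
  T[4,5] 'ac' = {C}
  T[5,6] 'cc' = {B,S}
  T[6,7] 'cc' = {B,S}
  T[7,8] 'ca' = ∅
  T[0,2] 'bcb' = {B,S}
  T[1,3] 'cba' = {A}
  T[2,4] 'baa' = ∅
  T[3,5] 'aac' = {B,S}
  T[4,6] 'acc' = {C}
  T[5,7] 'ccc' = {B,S}
  T[6,8] 'cca' = ∅
  T[0,3] 'bcba' = {B,S}
  T[1,4] 'cbaa' = {A}
  T[2,5] 'baac' = ∅
  T[3,6] 'aacc' = {B,S}
  T[4,7] 'accc' = {C}
  T[5,8] 'ccca' = ∅
  T[0,4] 'bcbaa' = {B,S}
  T[1,5] 'cbaac' = {A}
  T[2,6] 'baacc' = ∅
  T[3,7] 'aaccc' = {B,S}
  T[4,8] 'accca' = ∅
  T[0,5] 'bcbaac' = {B,S}
  T[1,6] 'cbaacc' = {A}
  T[2,7] 'baaccc' = ∅
  T[3,8] 'aaccca' = ∅
  T[0,6] 'bcbaacc' = {B,S}
  T[1,7] 'cbaaccc' = {A}
  T[2,8] 'baaccca' = ∅
  T[0,7] 'bcbaaccc' = {B,S}
  T[1,8] 'cbaaccca' = {A}
  T[0,8] 'bcbaaccca' = {B,S}

S ∈ T[0,8] ⇒ YES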